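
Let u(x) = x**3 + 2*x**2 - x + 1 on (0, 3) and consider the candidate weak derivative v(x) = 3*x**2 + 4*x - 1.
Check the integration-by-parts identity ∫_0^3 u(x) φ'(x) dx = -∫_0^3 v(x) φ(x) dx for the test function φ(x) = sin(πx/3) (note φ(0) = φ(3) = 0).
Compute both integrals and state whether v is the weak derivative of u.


LHS = -111/π + 324/π^3, RHS = -111/π + 324/π^3. Yes, v = u' weakly.

u(x) = x**3 + 2*x**2 - x + 1, classical derivative u'(x) = 3*x**2 + 4*x - 1.
φ(x) = sin(πx/3), so φ'(x) = π*cos(π*x/3)/3.
Note φ(0) = φ(3) = 0, so the boundary term u·φ vanishes.
LHS = ∫_0^3 u(x) φ'(x) dx = ∫_0^3 (π*x^3*cos(π*x/3)/3 + 2*π*x^2*cos(π*x/3)/3 - π*x*cos(π*x/3)/3 + π*cos(π*x/3)/3) dx. Term by term:
  ∫_0^3 π*cos(π*x/3)/3 dx = 0;  ∫_0^3 -π*x*cos(π*x/3)/3 dx = 6/π;  ∫_0^3 π*x^3*cos(π*x/3)/3 dx = -81/π + 324/π^3;
  ∫_0^3 2*π*x^2*cos(π*x/3)/3 dx = -36/π.
Sum: 0 + 6/π + -81/π + 324/π^3 − 36/π = -111/π + 324/π^3.
So LHS = -111/π + 324/π^3.
∫_0^3 v(x) φ(x) dx = ∫_0^3 (3*x^2*sin(π*x/3) + 4*x*sin(π*x/3) - sin(π*x/3)) dx. Term by term:
  ∫_0^3 -sin(π*x/3) dx = -6/π;  ∫_0^3 3*x^2*sin(π*x/3) dx = -324/π^3 + 81/π;  ∫_0^3 4*x*sin(π*x/3) dx = 36/π.
Sum: -6/π + -324/π^3 + 81/π + 36/π = -324/π^3 + 111/π.
So RHS = -∫_0^3 v(x) φ(x) dx = -111/π + 324/π^3.
LHS = RHS, so the identity holds for this test φ.
Moreover u is smooth here and v(x) = u'(x) = 3*x**2 + 4*x - 1 pointwise, so the identity holds for every test function. Hence v is the weak derivative of u.


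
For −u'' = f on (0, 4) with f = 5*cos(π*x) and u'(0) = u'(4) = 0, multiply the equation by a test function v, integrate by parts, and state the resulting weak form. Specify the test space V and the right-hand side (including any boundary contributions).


V = H^1(0, 4) (no boundary constraint on v; u is determined up to an additive constant); weak form: ∫_0^4 u'v' dx = ∫_0^4 (5*cos(π*x)) v dx for all v ∈ V.

Multiply both sides by a test function v and integrate from 0 to 4:
  ∫_0^4 −u''(x) v(x) dx = ∫_0^4 f(x) v(x) dx.
Integrate the LHS by parts once:
  ∫_0^4 −u'' v dx = −[u'(x) v(x)]_0^4 + ∫_0^4 u'(x) v'(x) dx.
Thus ∫_0^4 u'(x) v'(x) dx = ∫_0^4 f(x) v(x) dx + [u'(x) v(x)]_0^4.
Choose V so that boundary terms are either known or forced to vanish.
u has homogeneous Neumann: u'(0) = u'(4) = 0. So [u' v]_0^4 = 0·v(4) − 0·v(0) = 0 for any v; take V = H^1(0, 4).
Weak formulation: find u (satisfying any essential BC) such that ∫_0^4 u'(x) v'(x) dx = ∫_0^4 f v dx for all v ∈ V (homogeneous Neumann, so boundary terms vanish).
Substituting f(x) = 5*cos(π*x), the right-hand side is ∫_0^4 (5*cos(π*x)) v dx.
Compatibility check (pure Neumann): taking v ≡ 1 ∈ V gives 0 = ∫_0^4 f dx + (0) − (0), i.e. ∫_0^4 f dx must equal u'(0) − u'(4) = 0. Indeed ∫_0^4 (5*cos(π*x)) dx = 0, so the data are compatible. The solution is then unique only up to an additive constant (fix it e.g. by requiring ∫_0^4 u dx = 0).


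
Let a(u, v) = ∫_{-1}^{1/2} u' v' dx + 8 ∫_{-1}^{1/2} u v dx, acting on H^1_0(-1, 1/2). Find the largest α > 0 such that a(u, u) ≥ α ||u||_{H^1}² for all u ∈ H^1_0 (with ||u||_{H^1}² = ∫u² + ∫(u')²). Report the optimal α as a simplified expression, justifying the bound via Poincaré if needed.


α = 1

Coercivity of a(·,·) on H^1_0(-1, 1/2) means a(u, u) ≥ α ||u||_{H^1}² for every u ∈ H^1_0.
The interval has length L = 3/2, and Poincaré/coercivity depend only on L. Here a(u, u) = ∫(u')² + (8)·∫u².
Here c = 8 ≥ 1, so a(u,u) = ∫(u')² + c∫u² ≥ ∫(u')² + ∫u² = ||u||_{H^1}², i.e. α = 1 works. No larger α is possible: a(u,u) ≥ α||u||_{H^1}² means (1−α)∫(u')² ≥ (α−c)∫u², and for the modes u_n = sin(nπ(x−x₀)/L) (x₀ the left endpoint) one has ∫u_n²/∫(u_n')² = (L/(nπ))² → 0, so a(u_n,u_n)/||u_n||_{H^1}² → 1. Hence the optimal constant is α = 1.
Therefore α = 1.


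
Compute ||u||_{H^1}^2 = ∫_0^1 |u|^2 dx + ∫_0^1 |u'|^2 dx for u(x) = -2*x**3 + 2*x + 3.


||u||_{H^1}^2 = 1628/105

The H^1 norm (squared) on an interval (0, L) is
  ||u||_{H^1}^2 = ∫_0^L u(x)^2 dx + ∫_0^L u'(x)^2 dx.
Compute u'(x) = 2 - 6*x**2.
Then u(x)^2 = 4*x**6 - 8*x**4 - 12*x**3 + 4*x**2 + 12*x + 9 and u'(x)^2 = 36*x**4 - 24*x**2 + 4.
Integrate each monomial from 0 to 1 using ∫_0^1 c·x^n dx = c·1^(n+1)/(n+1):
  ∫_0^1 u(x)^2 dx = ∫_0^1 (4*x^6 - 8*x^4 - 12*x^3 + 4*x^2 + 12*x + 9) dx. Term by term:
    ∫_0^1 4*x^6 dx = 4/7;  ∫_0^1 -8*x^4 dx = -8/5;  ∫_0^1 -12*x^3 dx = -3;
    ∫_0^1 4*x^2 dx = 4/3;  ∫_0^1 12*x dx = 6;  ∫_0^1 9 dx = 9.
  Sum: 4/7 − 8/5 − 3 + 4/3 + 6 + 9 = 1292/105.
  ∫_0^1 u'(x)^2 dx = ∫_0^1 (36*x^4 - 24*x^2 + 4) dx. Term by term:
    ∫_0^1 36*x^4 dx = 36/5;  ∫_0^1 -24*x^2 dx = -8;  ∫_0^1 4 dx = 4.
  Sum: 36/5 − 8 + 4 = 16/5.
Adding: ||u||_{H^1}^2 = 1292/105 + 16/5 = 1628/105.


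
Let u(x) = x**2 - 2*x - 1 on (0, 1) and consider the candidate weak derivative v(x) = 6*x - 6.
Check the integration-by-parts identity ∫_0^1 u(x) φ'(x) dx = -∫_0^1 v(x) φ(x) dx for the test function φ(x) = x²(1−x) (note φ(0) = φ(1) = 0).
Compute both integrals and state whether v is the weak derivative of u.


LHS = 1/15, RHS = 1/5. No, v is not the weak derivative of u.

u(x) = x**2 - 2*x - 1, classical derivative u'(x) = 2*x - 2.
φ(x) = x²(1−x), so φ'(x) = x*(2 - 3*x).
Note φ(0) = φ(1) = 0, so the boundary term u·φ vanishes.
LHS = ∫_0^1 u(x) φ'(x) dx = ∫_0^1 (-3*x^4 + 8*x^3 - x^2 - 2*x) dx. Term by term:
  ∫_0^1 -3*x^4 dx = -3/5;  ∫_0^1 8*x^3 dx = 2;  ∫_0^1 -x^2 dx = -1/3;
  ∫_0^1 -2*x dx = -1.
Sum: -3/5 + 2 − 1/3 − 1 = 1/15.
So LHS = 1/15.
∫_0^1 v(x) φ(x) dx = ∫_0^1 (-6*x^4 + 12*x^3 - 6*x^2) dx. Term by term:
  ∫_0^1 -6*x^4 dx = -6/5;  ∫_0^1 12*x^3 dx = 3;  ∫_0^1 -6*x^2 dx = -2.
Sum: -6/5 + 3 − 2 = -1/5.
So RHS = -∫_0^1 v(x) φ(x) dx = 1/5.
LHS − RHS = -2/15 ≠ 0, so the identity fails.
(For a valid weak derivative the identity must hold for EVERY test function, in particular this one. The failure shows v is NOT the weak derivative of u.)
Correct weak derivative would be u'(x) = 2*x - 2.


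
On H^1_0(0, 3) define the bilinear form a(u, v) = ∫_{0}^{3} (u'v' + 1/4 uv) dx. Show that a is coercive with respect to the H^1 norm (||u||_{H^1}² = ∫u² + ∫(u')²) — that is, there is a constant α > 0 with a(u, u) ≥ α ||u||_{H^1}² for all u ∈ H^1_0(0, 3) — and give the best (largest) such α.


α = (9/4 + π^2)/(9 + π^2)

Coercivity of a(·,·) on H^1_0(0, 3) means a(u, u) ≥ α ||u||_{H^1}² for every u ∈ H^1_0.
The interval has length L = 3, and Poincaré/coercivity depend only on L. Here a(u, u) = ∫(u')² + (1/4)·∫u².
Here 0 < c = 1/4 < 1. The condition a(u,u) ≥ α||u||_{H^1}² reads (1−α)∫(u')² ≥ (α−c)∫u². Any admissible α is ≤ 1 (rapidly oscillating u have ∫u²/∫(u')² → 0), and α = 1 would force 0 ≥ (1−c)∫u², impossible since c < 1; so 1−α > 0. By the sharp Poincaré inequality on H^1_0 of an interval of length L, ∫(u')² ≥ (π/L)²∫u² with equality for the first sine mode sin(π(x−x₀)/L) (x₀ the left endpoint), so the inequality holds for all u iff (1−α)(π/L)² ≥ α − c, i.e. α ≤ ((π/L)² + c)/((π/L)² + 1) = (1 + c(L/π)²)/(1 + (L/π)²). With (π/L)² = π^2/9 and c = 1/4, the largest admissible constant is α = ((π/L)² + c)/((π/L)² + 1).
Simplifying, α = (9/4 + π^2)/(9 + π^2).


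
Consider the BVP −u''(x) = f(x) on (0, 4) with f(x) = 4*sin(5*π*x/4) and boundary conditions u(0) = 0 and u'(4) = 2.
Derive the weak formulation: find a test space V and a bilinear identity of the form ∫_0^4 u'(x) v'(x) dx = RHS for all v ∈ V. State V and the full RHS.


V = {v ∈ H^1(0, 4) : v(0) = 0} (test functions vanish at x = 0 where u is specified); weak form: ∫_0^4 u'v' dx = ∫_0^4 (4*sin(5*π*x/4)) v dx + 2·v(4) for all v ∈ V.

Multiply both sides by a test function v and integrate from 0 to 4:
  ∫_0^4 −u''(x) v(x) dx = ∫_0^4 f(x) v(x) dx.
Integrate the LHS by parts once:
  ∫_0^4 −u'' v dx = −[u'(x) v(x)]_0^4 + ∫_0^4 u'(x) v'(x) dx.
Thus ∫_0^4 u'(x) v'(x) dx = ∫_0^4 f(x) v(x) dx + [u'(x) v(x)]_0^4.
Choose V so that boundary terms are either known or forced to vanish.
Mixed BC: u(0) = 0 (Dirichlet) and u'(4) = 2 (Neumann). Define V = {v ∈ H^1(0, 4) : v(0) = 0}. Then [u' v]_0^4 = u'(4)·v(4) − u'(0)·0 = 2·v(4).
Weak formulation: find u (satisfying any essential BC) such that ∫_0^4 u'(x) v'(x) dx = ∫_0^4 f v dx + 2·v(4) for all v ∈ V (Dirichlet at 0 absorbed into V; Neumann datum at x = 4 contributes the boundary term).
Substituting f(x) = 4*sin(5*π*x/4), the right-hand side is ∫_0^4 (4*sin(5*π*x/4)) v dx + 2·v(4).


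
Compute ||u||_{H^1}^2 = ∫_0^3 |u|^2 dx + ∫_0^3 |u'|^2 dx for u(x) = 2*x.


||u||_{H^1}^2 = 48

The H^1 norm (squared) on an interval (0, L) is
  ||u||_{H^1}^2 = ∫_0^L u(x)^2 dx + ∫_0^L u'(x)^2 dx.
Compute u'(x) = 2.
Then u(x)^2 = 4*x**2 and u'(x)^2 = 4.
Integrate each monomial from 0 to 3 using ∫_0^3 c·x^n dx = c·3^(n+1)/(n+1):
  ∫_0^3 u(x)^2 dx = ∫_0^3 (4*x^2) dx. Term by term:
    ∫_0^3 4*x^2 dx = 36.
  ∫_0^3 u'(x)^2 dx = ∫_0^3 (4) dx. Term by term:
    ∫_0^3 4 dx = 12.
Adding: ||u||_{H^1}^2 = 36 + 12 = 48.


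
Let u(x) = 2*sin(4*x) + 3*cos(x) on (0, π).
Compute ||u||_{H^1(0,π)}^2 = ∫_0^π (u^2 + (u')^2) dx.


||u||_{H^1(0,π)}^2 = 64/5 + 43*π

u'(x) = -3*sin(x) + 8*cos(4*x).
Expand u² and (u')² and integrate term by term on (0, π), using: for integers n ≥ 1, ∫_0^π sin²(nx) dx = ∫_0^π cos²(nx) dx = π/2; for n ≠ n', ∫_0^π sin(nx)sin(n'x) dx = ∫_0^π cos(nx)cos(n'x) dx = 0; and by product-to-sum, ∫_0^π sin(nx)cos(n'x) dx = ½∫_0^π [sin((n+n')x) + sin((n−n')x)] dx, which is 0 when n+n' is even and 2n/(n²−n'²) when n+n' is odd (it need not vanish on (0, π)).
  u² squared terms: (2)²·∫sin(4x)² dx = 4·π/2 = 2*π;  (3)²·∫cos(x)² dx = 9·π/2 = 9*π/2.
  u² cross terms: 2·(2)·(3)·∫sin(4x)·cos(x) dx = 12·(8/15) = 32/5.
  So ∫_0^π u² dx = 2*π + 9*π/2 + 32/5 = 32/5 + 13*π/2.
  (u')² squared terms: (-3)²·∫sin(x)² dx = 9·π/2 = 9*π/2;  (8)²·∫cos(4x)² dx = 64·π/2 = 32*π.
  (u')² cross terms: 2·(-3)·(8)·∫sin(x)·cos(4x) dx = -48·(-2/15) = 32/5.
  So ∫_0^π (u')² dx = 9*π/2 + 32*π + 32/5 = 32/5 + 73*π/2.
||u||_{H^1}^2 = (32/5 + 13*π/2) + (32/5 + 73*π/2) = 64/5 + 43*π.


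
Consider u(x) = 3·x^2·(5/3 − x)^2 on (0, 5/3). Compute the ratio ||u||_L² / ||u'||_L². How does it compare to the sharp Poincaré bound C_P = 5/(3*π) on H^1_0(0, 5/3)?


||u||_L² / ||u'||_L² = 5*sqrt(3)/18 < C_P = 5/(3*π).

u(x) = 3·x^2·(5/3 − x)^2, so u'(x) = 2*x*(3*x - 5)*(6*x - 5)/3.
u(x) = 3·x^2·(5/3 − x)^2 vanishes at x = 0 and x = 5/3, so u ∈ H^1_0(0, 5/3). Differentiate via the product rule and integrate the resulting polynomials term by term.
  ∫_0^5/3 u² dx = ∫_0^5/3 (9*x^8 - 60*x^7 + 150*x^6 - 500*x^5/3 + 625*x^4/9) dx. Term by term:
    ∫_0^5/3 9*x^8 dx = 1953125/19683;  ∫_0^5/3 -60*x^7 dx = -1953125/4374;  ∫_0^5/3 150*x^6 dx = 3906250/5103;
    ∫_0^5/3 -500*x^5/3 dx = -3906250/6561;  ∫_0^5/3 625*x^4/9 dx = 390625/2187.
  Sum: 1953125/19683 − 1953125/4374 + 3906250/5103 − 3906250/6561 + 390625/2187 = 390625/275562.
  ∫_0^5/3 (u')² dx = ∫_0^5/3 (144*x^6 - 720*x^5 + 1300*x^4 - 1000*x^3 + 2500*x^2/9) dx. Term by term:
    ∫_0^5/3 144*x^6 dx = 1250000/1701;  ∫_0^5/3 -720*x^5 dx = -625000/243;  ∫_0^5/3 1300*x^4 dx = 812500/243;
    ∫_0^5/3 -1000*x^3 dx = -156250/81;  ∫_0^5/3 2500*x^2/9 dx = 312500/729.
  Sum: 1250000/1701 − 625000/243 + 812500/243 − 156250/81 + 312500/729 = 31250/5103.
∫_0^5/3 u² dx = 390625/275562, so ||u||_L² = 625*sqrt(42)/3402.
∫_0^5/3 (u')² dx = 31250/5103, so ||u'||_L² = 125*sqrt(14)/189.
Ratio ||u||_L² / ||u'||_L² = 5*sqrt(3)/18.
Sharp Poincaré constant on H^1_0(0, 5/3) is C_P = L/π = 5/(3*π), achieved by sin(3*π/5·x).
A polynomial bump cannot attain the sharp Poincaré constant (only the first sine eigenfunction does), so the ratio is strictly less than C_P, consistent with ||u||_L² ≤ C_P ||u'||_L².


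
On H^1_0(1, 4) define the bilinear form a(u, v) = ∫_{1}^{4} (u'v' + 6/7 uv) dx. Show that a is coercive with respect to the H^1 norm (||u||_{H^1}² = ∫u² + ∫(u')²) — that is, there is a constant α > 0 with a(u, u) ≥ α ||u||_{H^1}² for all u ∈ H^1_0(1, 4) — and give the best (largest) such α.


α = (54/7 + π^2)/(9 + π^2)

Coercivity of a(·,·) on H^1_0(1, 4) means a(u, u) ≥ α ||u||_{H^1}² for every u ∈ H^1_0.
The interval has length L = 3, and Poincaré/coercivity depend only on L. Here a(u, u) = ∫(u')² + (6/7)·∫u².
Here 0 < c = 6/7 < 1. The condition a(u,u) ≥ α||u||_{H^1}² reads (1−α)∫(u')² ≥ (α−c)∫u². Any admissible α is ≤ 1 (rapidly oscillating u have ∫u²/∫(u')² → 0), and α = 1 would force 0 ≥ (1−c)∫u², impossible since c < 1; so 1−α > 0. By the sharp Poincaré inequality on H^1_0 of an interval of length L, ∫(u')² ≥ (π/L)²∫u² with equality for the first sine mode sin(π(x−x₀)/L) (x₀ the left endpoint), so the inequality holds for all u iff (1−α)(π/L)² ≥ α − c, i.e. α ≤ ((π/L)² + c)/((π/L)² + 1) = (1 + c(L/π)²)/(1 + (L/π)²). With (π/L)² = π^2/9 and c = 6/7, the largest admissible constant is α = ((π/L)² + c)/((π/L)² + 1).
Simplifying, α = (54/7 + π^2)/(9 + π^2).


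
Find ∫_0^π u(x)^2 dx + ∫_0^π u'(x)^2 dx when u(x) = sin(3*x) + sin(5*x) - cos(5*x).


||u||_{H^1(0,π)}^2 = 31*π

u'(x) = 5*sin(5*x) + 3*cos(3*x) + 5*cos(5*x).
Expand u² and (u')² and integrate term by term on (0, π), using: for integers n ≥ 1, ∫_0^π sin²(nx) dx = ∫_0^π cos²(nx) dx = π/2; for n ≠ n', ∫_0^π sin(nx)sin(n'x) dx = ∫_0^π cos(nx)cos(n'x) dx = 0; and by product-to-sum, ∫_0^π sin(nx)cos(n'x) dx = ½∫_0^π [sin((n+n')x) + sin((n−n')x)] dx, which is 0 when n+n' is even and 2n/(n²−n'²) when n+n' is odd (it need not vanish on (0, π)).
  u² squared terms: (-1)²·∫cos(5x)² dx = 1·π/2 = π/2;  (1)²·∫sin(3x)² dx = 1·π/2 = π/2;  (1)²·∫sin(5x)² dx = 1·π/2 = π/2.
  u² cross terms: 2·(-1)·(1)·∫cos(5x)·sin(3x) dx = -2·(0) = 0;  2·(-1)·(1)·∫cos(5x)·sin(5x) dx = -2·(0) = 0;  2·(1)·(1)·∫sin(3x)·sin(5x) dx = 2·(0) = 0.
  So ∫_0^π u² dx = π/2 + π/2 + π/2 + 0 + 0 + 0 = 3*π/2.
  (u')² squared terms: (3)²·∫cos(3x)² dx = 9·π/2 = 9*π/2;  (5)²·∫cos(5x)² dx = 25·π/2 = 25*π/2;  (5)²·∫sin(5x)² dx = 25·π/2 = 25*π/2.
  (u')² cross terms: 2·(3)·(5)·∫cos(3x)·cos(5x) dx = 30·(0) = 0;  2·(3)·(5)·∫cos(3x)·sin(5x) dx = 30·(0) = 0;  2·(5)·(5)·∫cos(5x)·sin(5x) dx = 50·(0) = 0.
  So ∫_0^π (u')² dx = 9*π/2 + 25*π/2 + 25*π/2 + 0 + 0 + 0 = 59*π/2.
||u||_{H^1}^2 = (3*π/2) + (59*π/2) = 31*π.


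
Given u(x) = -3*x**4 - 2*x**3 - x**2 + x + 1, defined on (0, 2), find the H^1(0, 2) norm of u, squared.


||u||_{H^1}^2 = 16976/3

The H^1 norm (squared) on an interval (0, L) is
  ||u||_{H^1}^2 = ∫_0^L u(x)^2 dx + ∫_0^L u'(x)^2 dx.
Compute u'(x) = -12*x**3 - 6*x**2 - 2*x + 1.
Then u(x)^2 = 9*x**8 + 12*x**7 + 10*x**6 - 2*x**5 - 9*x**4 - 6*x**3 - x**2 + 2*x + 1 and u'(x)^2 = 144*x**6 + 144*x**5 + 84*x**4 - 8*x**2 - 4*x + 1.
Integrate each monomial from 0 to 2 using ∫_0^2 c·x^n dx = c·2^(n+1)/(n+1):
  ∫_0^2 u(x)^2 dx = ∫_0^2 (9*x^8 + 12*x^7 + 10*x^6 - 2*x^5 - 9*x^4 - 6*x^3 - x^2 + 2*x + 1) dx. Term by term:
    ∫_0^2 9*x^8 dx = 512;  ∫_0^2 12*x^7 dx = 384;  ∫_0^2 10*x^6 dx = 1280/7;
    ∫_0^2 -2*x^5 dx = -64/3;  ∫_0^2 -9*x^4 dx = -288/5;  ∫_0^2 -6*x^3 dx = -24;
    ∫_0^2 -x^2 dx = -8/3;  ∫_0^2 2*x dx = 4;  ∫_0^2 1 dx = 2.
  Sum: 512 + 384 + 1280/7 − 64/3 − 288/5 − 24 − 8/3 + 4 + 2 = 34274/35.
  ∫_0^2 u'(x)^2 dx = ∫_0^2 (144*x^6 + 144*x^5 + 84*x^4 - 8*x^2 - 4*x + 1) dx. Term by term:
    ∫_0^2 144*x^6 dx = 18432/7;  ∫_0^2 144*x^5 dx = 1536;  ∫_0^2 84*x^4 dx = 2688/5;
    ∫_0^2 -8*x^2 dx = -64/3;  ∫_0^2 -4*x dx = -8;  ∫_0^2 1 dx = 2.
  Sum: 18432/7 + 1536 + 2688/5 − 64/3 − 8 + 2 = 491338/105.
Adding: ||u||_{H^1}^2 = 34274/35 + 491338/105 = 16976/3.


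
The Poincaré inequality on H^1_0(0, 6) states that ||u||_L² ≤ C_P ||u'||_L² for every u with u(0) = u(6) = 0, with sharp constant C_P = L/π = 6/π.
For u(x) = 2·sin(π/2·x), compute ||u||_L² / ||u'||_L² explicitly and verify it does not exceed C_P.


||u||_L² / ||u'||_L² = 2/π < C_P = 6/π.

u(x) = 2·sin(π/2·x), so u'(x) = π*cos(π*x/2).
Writing u(x) = A·sin(kπx/L) with A = 2 and k = 3, use ∫_0^L sin²(kπx/L) dx = L/2 and ∫_0^L cos²(kπx/L) dx = L/2.
u² = 4·sin²(π/2·x) and (u')² = π^2·cos²(π/2·x), and each of sin², cos² integrates to L/2 = 3 over (0, 6).
∫_0^6 u² dx = 12, so ||u||_L² = 2*sqrt(3).
∫_0^6 (u')² dx = 3*π^2, so ||u'||_L² = sqrt(3)*π.
Ratio ||u||_L² / ||u'||_L² = 2/π.
Sharp Poincaré constant on H^1_0(0, 6) is C_P = L/π = 6/π, achieved by sin(π/6·x).
This is the k = 3 harmonic; the ratio L/(kπ) is strictly less than C_P = L/π, consistent with the sharp inequality ||u||_L² ≤ C_P ||u'||_L².


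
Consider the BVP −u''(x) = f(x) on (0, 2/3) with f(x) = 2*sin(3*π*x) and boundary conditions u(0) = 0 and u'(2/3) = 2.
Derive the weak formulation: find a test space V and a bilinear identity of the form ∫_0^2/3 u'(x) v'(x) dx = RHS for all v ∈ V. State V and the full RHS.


V = {v ∈ H^1(0, 2/3) : v(0) = 0} (test functions vanish at x = 0 where u is specified); weak form: ∫_0^2/3 u'v' dx = ∫_0^2/3 (2*sin(3*π*x)) v dx + 2·v(2/3) for all v ∈ V.

Multiply both sides by a test function v and integrate from 0 to 2/3:
  ∫_0^2/3 −u''(x) v(x) dx = ∫_0^2/3 f(x) v(x) dx.
Integrate the LHS by parts once:
  ∫_0^2/3 −u'' v dx = −[u'(x) v(x)]_0^2/3 + ∫_0^2/3 u'(x) v'(x) dx.
Thus ∫_0^2/3 u'(x) v'(x) dx = ∫_0^2/3 f(x) v(x) dx + [u'(x) v(x)]_0^2/3.
Choose V so that boundary terms are either known or forced to vanish.
Mixed BC: u(0) = 0 (Dirichlet) and u'(2/3) = 2 (Neumann). Define V = {v ∈ H^1(0, 2/3) : v(0) = 0}. Then [u' v]_0^2/3 = u'(2/3)·v(2/3) − u'(0)·0 = 2·v(2/3).
Weak formulation: find u (satisfying any essential BC) such that ∫_0^2/3 u'(x) v'(x) dx = ∫_0^2/3 f v dx + 2·v(2/3) for all v ∈ V (Dirichlet at 0 absorbed into V; Neumann datum at x = 2/3 contributes the boundary term).
Substituting f(x) = 2*sin(3*π*x), the right-hand side is ∫_0^2/3 (2*sin(3*π*x)) v dx + 2·v(2/3).


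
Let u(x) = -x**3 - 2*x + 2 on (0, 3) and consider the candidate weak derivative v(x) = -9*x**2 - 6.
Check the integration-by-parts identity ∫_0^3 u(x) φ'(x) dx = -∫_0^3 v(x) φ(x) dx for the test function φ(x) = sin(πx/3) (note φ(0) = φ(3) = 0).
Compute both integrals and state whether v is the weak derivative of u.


LHS = -324/π^3 + 93/π, RHS = -972/π^3 + 279/π. No, v is not the weak derivative of u.

u(x) = -x**3 - 2*x + 2, classical derivative u'(x) = -3*x**2 - 2.
φ(x) = sin(πx/3), so φ'(x) = π*cos(π*x/3)/3.
Note φ(0) = φ(3) = 0, so the boundary term u·φ vanishes.
LHS = ∫_0^3 u(x) φ'(x) dx = ∫_0^3 (-π*x^3*cos(π*x/3)/3 - 2*π*x*cos(π*x/3)/3 + 2*π*cos(π*x/3)/3) dx. Term by term:
  ∫_0^3 2*π*cos(π*x/3)/3 dx = 0;  ∫_0^3 -2*π*x*cos(π*x/3)/3 dx = 12/π;  ∫_0^3 -π*x^3*cos(π*x/3)/3 dx = -324/π^3 + 81/π.
Sum: 0 + 12/π + -324/π^3 + 81/π = -324/π^3 + 93/π.
So LHS = -324/π^3 + 93/π.
∫_0^3 v(x) φ(x) dx = ∫_0^3 (-9*x^2*sin(π*x/3) - 6*sin(π*x/3)) dx. Term by term:
  ∫_0^3 -6*sin(π*x/3) dx = -36/π;  ∫_0^3 -9*x^2*sin(π*x/3) dx = -243/π + 972/π^3.
Sum: -36/π + -243/π + 972/π^3 = -279/π + 972/π^3.
So RHS = -∫_0^3 v(x) φ(x) dx = -972/π^3 + 279/π.
LHS − RHS = -186/π + 648/π^3 ≠ 0, so the identity fails.
(For a valid weak derivative the identity must hold for EVERY test function, in particular this one. The failure shows v is NOT the weak derivative of u.)
Correct weak derivative would be u'(x) = -3*x**2 - 2.


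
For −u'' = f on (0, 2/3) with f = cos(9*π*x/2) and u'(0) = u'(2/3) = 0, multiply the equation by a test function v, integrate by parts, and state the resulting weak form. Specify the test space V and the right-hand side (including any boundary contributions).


V = H^1(0, 2/3) (no boundary constraint on v; u is determined up to an additive constant); weak form: ∫_0^2/3 u'v' dx = ∫_0^2/3 (cos(9*π*x/2)) v dx for all v ∈ V.

Multiply both sides by a test function v and integrate from 0 to 2/3:
  ∫_0^2/3 −u''(x) v(x) dx = ∫_0^2/3 f(x) v(x) dx.
Integrate the LHS by parts once:
  ∫_0^2/3 −u'' v dx = −[u'(x) v(x)]_0^2/3 + ∫_0^2/3 u'(x) v'(x) dx.
Thus ∫_0^2/3 u'(x) v'(x) dx = ∫_0^2/3 f(x) v(x) dx + [u'(x) v(x)]_0^2/3.
Choose V so that boundary terms are either known or forced to vanish.
u has homogeneous Neumann: u'(0) = u'(2/3) = 0. So [u' v]_0^2/3 = 0·v(2/3) − 0·v(0) = 0 for any v; take V = H^1(0, 2/3).
Weak formulation: find u (satisfying any essential BC) such that ∫_0^2/3 u'(x) v'(x) dx = ∫_0^2/3 f v dx for all v ∈ V (homogeneous Neumann, so boundary terms vanish).
Substituting f(x) = cos(9*π*x/2), the right-hand side is ∫_0^2/3 (cos(9*π*x/2)) v dx.
Compatibility check (pure Neumann): taking v ≡ 1 ∈ V gives 0 = ∫_0^2/3 f dx + (0) − (0), i.e. ∫_0^2/3 f dx must equal u'(0) − u'(2/3) = 0. Indeed ∫_0^2/3 (cos(9*π*x/2)) dx = 0, so the data are compatible. The solution is then unique only up to an additive constant (fix it e.g. by requiring ∫_0^2/3 u dx = 0).


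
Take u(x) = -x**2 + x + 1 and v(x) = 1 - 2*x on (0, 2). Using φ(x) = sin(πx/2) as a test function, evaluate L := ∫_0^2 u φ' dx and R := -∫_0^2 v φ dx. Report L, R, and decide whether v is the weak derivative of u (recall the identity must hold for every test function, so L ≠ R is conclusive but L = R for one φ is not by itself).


LHS = 4/π, RHS = 4/π. Yes, v = u' weakly.

u(x) = -x**2 + x + 1, classical derivative u'(x) = 1 - 2*x.
φ(x) = sin(πx/2), so φ'(x) = π*cos(π*x/2)/2.
Note φ(0) = φ(2) = 0, so the boundary term u·φ vanishes.
LHS = ∫_0^2 u(x) φ'(x) dx = ∫_0^2 (-π*x^2*cos(π*x/2)/2 + π*x*cos(π*x/2)/2 + π*cos(π*x/2)/2) dx. Term by term:
  ∫_0^2 π*cos(π*x/2)/2 dx = 0;  ∫_0^2 π*x*cos(π*x/2)/2 dx = -4/π;  ∫_0^2 -π*x^2*cos(π*x/2)/2 dx = 8/π.
Sum: 0 − 4/π + 8/π = 4/π.
So LHS = 4/π.
∫_0^2 v(x) φ(x) dx = ∫_0^2 (-2*x*sin(π*x/2) + sin(π*x/2)) dx. Term by term:
  ∫_0^2 -2*x*sin(π*x/2) dx = -8/π;  ∫_0^2 sin(π*x/2) dx = 4/π.
Sum: -8/π + 4/π = -4/π.
So RHS = -∫_0^2 v(x) φ(x) dx = 4/π.
LHS = RHS, so the identity holds for this test φ.
Moreover u is smooth here and v(x) = u'(x) = 1 - 2*x pointwise, so the identity holds for every test function. Hence v is the weak derivative of u.


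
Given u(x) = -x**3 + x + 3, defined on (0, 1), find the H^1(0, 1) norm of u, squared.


||u||_{H^1}^2 = 2389/210

The H^1 norm (squared) on an interval (0, L) is
  ||u||_{H^1}^2 = ∫_0^L u(x)^2 dx + ∫_0^L u'(x)^2 dx.
Compute u'(x) = 1 - 3*x**2.
Then u(x)^2 = x**6 - 2*x**4 - 6*x**3 + x**2 + 6*x + 9 and u'(x)^2 = 9*x**4 - 6*x**2 + 1.
Integrate each monomial from 0 to 1 using ∫_0^1 c·x^n dx = c·1^(n+1)/(n+1):
  ∫_0^1 u(x)^2 dx = ∫_0^1 (x^6 - 2*x^4 - 6*x^3 + x^2 + 6*x + 9) dx. Term by term:
    ∫_0^1 x^6 dx = 1/7;  ∫_0^1 -2*x^4 dx = -2/5;  ∫_0^1 -6*x^3 dx = -3/2;
    ∫_0^1 x^2 dx = 1/3;  ∫_0^1 6*x dx = 3;  ∫_0^1 9 dx = 9.
  Sum: 1/7 − 2/5 − 3/2 + 1/3 + 3 + 9 = 2221/210.
  ∫_0^1 u'(x)^2 dx = ∫_0^1 (9*x^4 - 6*x^2 + 1) dx. Term by term:
    ∫_0^1 9*x^4 dx = 9/5;  ∫_0^1 -6*x^2 dx = -2;  ∫_0^1 1 dx = 1.
  Sum: 9/5 − 2 + 1 = 4/5.
Adding: ||u||_{H^1}^2 = 2221/210 + 4/5 = 2389/210.


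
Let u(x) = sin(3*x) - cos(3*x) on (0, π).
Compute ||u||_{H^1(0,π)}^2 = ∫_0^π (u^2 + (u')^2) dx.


||u||_{H^1(0,π)}^2 = 10*π

u'(x) = 3*sin(3*x) + 3*cos(3*x).
Expand u² and (u')² and integrate term by term on (0, π), using: for integers n ≥ 1, ∫_0^π sin²(nx) dx = ∫_0^π cos²(nx) dx = π/2; for n ≠ n', ∫_0^π sin(nx)sin(n'x) dx = ∫_0^π cos(nx)cos(n'x) dx = 0; and by product-to-sum, ∫_0^π sin(nx)cos(n'x) dx = ½∫_0^π [sin((n+n')x) + sin((n−n')x)] dx, which is 0 when n+n' is even and 2n/(n²−n'²) when n+n' is odd (it need not vanish on (0, π)).
  u² squared terms: (-1)²·∫cos(3x)² dx = 1·π/2 = π/2;  (1)²·∫sin(3x)² dx = 1·π/2 = π/2.
  u² cross terms: 2·(-1)·(1)·∫cos(3x)·sin(3x) dx = -2·(0) = 0.
  So ∫_0^π u² dx = π/2 + π/2 + 0 = π.
  (u')² squared terms: (3)²·∫cos(3x)² dx = 9·π/2 = 9*π/2;  (3)²·∫sin(3x)² dx = 9·π/2 = 9*π/2.
  (u')² cross terms: 2·(3)·(3)·∫cos(3x)·sin(3x) dx = 18·(0) = 0.
  So ∫_0^π (u')² dx = 9*π/2 + 9*π/2 + 0 = 9*π.
||u||_{H^1}^2 = (π) + (9*π) = 10*π.


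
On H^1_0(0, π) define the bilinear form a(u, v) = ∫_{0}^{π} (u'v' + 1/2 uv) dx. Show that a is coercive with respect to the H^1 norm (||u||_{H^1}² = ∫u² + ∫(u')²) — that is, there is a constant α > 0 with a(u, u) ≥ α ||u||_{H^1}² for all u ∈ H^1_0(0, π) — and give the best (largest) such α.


α = 3/4

Coercivity of a(·,·) on H^1_0(0, π) means a(u, u) ≥ α ||u||_{H^1}² for every u ∈ H^1_0.
The interval has length L = π, and Poincaré/coercivity depend only on L. Here a(u, u) = ∫(u')² + (1/2)·∫u².
Here 0 < c = 1/2 < 1. The condition a(u,u) ≥ α||u||_{H^1}² reads (1−α)∫(u')² ≥ (α−c)∫u². Any admissible α is ≤ 1 (rapidly oscillating u have ∫u²/∫(u')² → 0), and α = 1 would force 0 ≥ (1−c)∫u², impossible since c < 1; so 1−α > 0. By the sharp Poincaré inequality on H^1_0 of an interval of length L, ∫(u')² ≥ (π/L)²∫u² with equality for the first sine mode sin(π(x−x₀)/L) (x₀ the left endpoint), so the inequality holds for all u iff (1−α)(π/L)² ≥ α − c, i.e. α ≤ ((π/L)² + c)/((π/L)² + 1) = (1 + c(L/π)²)/(1 + (L/π)²). With (π/L)² = 1 and c = 1/2, the largest admissible constant is α = ((π/L)² + c)/((π/L)² + 1).
Simplifying, α = 3/4.


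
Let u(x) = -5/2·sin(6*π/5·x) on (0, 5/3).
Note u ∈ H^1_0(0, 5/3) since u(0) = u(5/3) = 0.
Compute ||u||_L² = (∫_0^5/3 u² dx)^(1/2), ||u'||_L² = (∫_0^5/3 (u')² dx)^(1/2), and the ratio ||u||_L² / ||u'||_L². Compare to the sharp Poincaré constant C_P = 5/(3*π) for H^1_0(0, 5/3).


||u||_L² / ||u'||_L² = 5/(6*π) < C_P = 5/(3*π).

u(x) = -5/2·sin(6*π/5·x), so u'(x) = -3*π*cos(6*π*x/5).
Writing u(x) = A·sin(kπx/L) with A = -5/2 and k = 2, use ∫_0^L sin²(kπx/L) dx = L/2 and ∫_0^L cos²(kπx/L) dx = L/2.
u² = 25/4·sin²(6*π/5·x) and (u')² = 9*π^2·cos²(6*π/5·x), and each of sin², cos² integrates to L/2 = 5/6 over (0, 5/3).
∫_0^5/3 u² dx = 125/24, so ||u||_L² = 5*sqrt(30)/12.
∫_0^5/3 (u')² dx = 15*π^2/2, so ||u'||_L² = sqrt(30)*π/2.
Ratio ||u||_L² / ||u'||_L² = 5/(6*π).
Sharp Poincaré constant on H^1_0(0, 5/3) is C_P = L/π = 5/(3*π), achieved by sin(3*π/5·x).
This is the k = 2 harmonic; the ratio L/(kπ) is strictly less than C_P = L/π, consistent with the sharp inequality ||u||_L² ≤ C_P ||u'||_L².


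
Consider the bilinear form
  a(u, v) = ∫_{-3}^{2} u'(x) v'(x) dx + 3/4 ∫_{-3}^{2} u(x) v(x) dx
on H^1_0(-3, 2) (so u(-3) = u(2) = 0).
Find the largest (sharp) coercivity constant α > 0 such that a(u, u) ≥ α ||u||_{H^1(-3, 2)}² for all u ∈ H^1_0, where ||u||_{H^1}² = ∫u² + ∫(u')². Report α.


α = (π^2 + 75/4)/(π^2 + 25)

Coercivity of a(·,·) on H^1_0(-3, 2) means a(u, u) ≥ α ||u||_{H^1}² for every u ∈ H^1_0.
The interval has length L = 5, and Poincaré/coercivity depend only on L. Here a(u, u) = ∫(u')² + (3/4)·∫u².
Here 0 < c = 3/4 < 1. The condition a(u,u) ≥ α||u||_{H^1}² reads (1−α)∫(u')² ≥ (α−c)∫u². Any admissible α is ≤ 1 (rapidly oscillating u have ∫u²/∫(u')² → 0), and α = 1 would force 0 ≥ (1−c)∫u², impossible since c < 1; so 1−α > 0. By the sharp Poincaré inequality on H^1_0 of an interval of length L, ∫(u')² ≥ (π/L)²∫u² with equality for the first sine mode sin(π(x−x₀)/L) (x₀ the left endpoint), so the inequality holds for all u iff (1−α)(π/L)² ≥ α − c, i.e. α ≤ ((π/L)² + c)/((π/L)² + 1) = (1 + c(L/π)²)/(1 + (L/π)²). With (π/L)² = π^2/25 and c = 3/4, the largest admissible constant is α = ((π/L)² + c)/((π/L)² + 1).
Simplifying, α = (π^2 + 75/4)/(π^2 + 25).


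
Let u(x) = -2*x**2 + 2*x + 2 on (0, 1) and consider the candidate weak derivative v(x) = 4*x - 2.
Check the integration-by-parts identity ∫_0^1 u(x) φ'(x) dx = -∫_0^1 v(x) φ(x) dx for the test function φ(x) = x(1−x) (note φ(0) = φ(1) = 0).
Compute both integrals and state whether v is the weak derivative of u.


LHS = 0, RHS = 0. No, v is not the weak derivative of u.

u(x) = -2*x**2 + 2*x + 2, classical derivative u'(x) = 2 - 4*x.
φ(x) = x(1−x), so φ'(x) = 1 - 2*x.
Note φ(0) = φ(1) = 0, so the boundary term u·φ vanishes.
LHS = ∫_0^1 u(x) φ'(x) dx = ∫_0^1 (4*x^3 - 6*x^2 - 2*x + 2) dx. Term by term:
  ∫_0^1 4*x^3 dx = 1;  ∫_0^1 -6*x^2 dx = -2;  ∫_0^1 -2*x dx = -1;
  ∫_0^1 2 dx = 2.
Sum: 1 − 2 − 1 + 2 = 0.
So LHS = 0.
∫_0^1 v(x) φ(x) dx = ∫_0^1 (-4*x^3 + 6*x^2 - 2*x) dx. Term by term:
  ∫_0^1 -4*x^3 dx = -1;  ∫_0^1 6*x^2 dx = 2;  ∫_0^1 -2*x dx = -1.
Sum: -1 + 2 − 1 = 0.
So RHS = -∫_0^1 v(x) φ(x) dx = 0.
LHS = RHS, so the identity holds for this particular φ. But this is necessary, not sufficient: a weak derivative must satisfy the identity for EVERY test function in C_c^∞(0, 1).
Here u is smooth, so its weak derivative equals its classical derivative u'(x) = 2 - 4*x. Since v(x) = 4*x - 2 ≠ u'(x), v is NOT the weak derivative of u — the agreement for this single φ is a coincidence (the difference v − u' happens to be L²-orthogonal to this φ).


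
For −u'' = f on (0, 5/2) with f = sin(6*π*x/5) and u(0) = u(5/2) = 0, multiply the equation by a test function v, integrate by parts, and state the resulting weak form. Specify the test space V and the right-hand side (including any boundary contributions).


V = H^1_0(0, 5/2) (so v(0) = v(5/2) = 0); weak form: ∫_0^5/2 u'v' dx = ∫_0^5/2 (sin(6*π*x/5)) v dx for all v ∈ V.

Multiply both sides by a test function v and integrate from 0 to 5/2:
  ∫_0^5/2 −u''(x) v(x) dx = ∫_0^5/2 f(x) v(x) dx.
Integrate the LHS by parts once:
  ∫_0^5/2 −u'' v dx = −[u'(x) v(x)]_0^5/2 + ∫_0^5/2 u'(x) v'(x) dx.
Thus ∫_0^5/2 u'(x) v'(x) dx = ∫_0^5/2 f(x) v(x) dx + [u'(x) v(x)]_0^5/2.
Choose V so that boundary terms are either known or forced to vanish.
u is Dirichlet: u(0) = u(5/2) = 0. Let V = H^1_0(0, 5/2); then v(0) = v(5/2) = 0, and [u' v]_0^5/2 = 0.
Weak formulation: find u (satisfying any essential BC) such that ∫_0^5/2 u'(x) v'(x) dx = ∫_0^5/2 f v dx for all v ∈ V.
Substituting f(x) = sin(6*π*x/5), the right-hand side is ∫_0^5/2 (sin(6*π*x/5)) v dx.


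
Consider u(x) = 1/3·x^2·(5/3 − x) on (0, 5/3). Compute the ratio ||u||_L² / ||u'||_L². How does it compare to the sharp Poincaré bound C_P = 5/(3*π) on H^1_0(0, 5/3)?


||u||_L² / ||u'||_L² = 5*sqrt(14)/42 < C_P = 5/(3*π).

u(x) = 1/3·x^2·(5/3 − x), so u'(x) = x*(10 - 9*x)/9.
u(x) = 1/3·x^2·(5/3 − x) vanishes at x = 0 and x = 5/3, so u ∈ H^1_0(0, 5/3). Differentiate via the product rule and integrate the resulting polynomials term by term.
  ∫_0^5/3 u² dx = ∫_0^5/3 (x^6/9 - 10*x^5/27 + 25*x^4/81) dx. Term by term:
    ∫_0^5/3 x^6/9 dx = 78125/137781;  ∫_0^5/3 -10*x^5/27 dx = -78125/59049;  ∫_0^5/3 25*x^4/81 dx = 15625/19683.
  Sum: 78125/137781 − 78125/59049 + 15625/19683 = 15625/413343.
  ∫_0^5/3 (u')² dx = ∫_0^5/3 (x^4 - 20*x^3/9 + 100*x^2/81) dx. Term by term:
    ∫_0^5/3 x^4 dx = 625/243;  ∫_0^5/3 -20*x^3/9 dx = -3125/729;  ∫_0^5/3 100*x^2/81 dx = 12500/6561.
  Sum: 625/243 − 3125/729 + 12500/6561 = 1250/6561.
∫_0^5/3 u² dx = 15625/413343, so ||u||_L² = 125*sqrt(7)/1701.
∫_0^5/3 (u')² dx = 1250/6561, so ||u'||_L² = 25*sqrt(2)/81.
Ratio ||u||_L² / ||u'||_L² = 5*sqrt(14)/42.
Sharp Poincaré constant on H^1_0(0, 5/3) is C_P = L/π = 5/(3*π), achieved by sin(3*π/5·x).
A polynomial bump cannot attain the sharp Poincaré constant (only the first sine eigenfunction does), so the ratio is strictly less than C_P, consistent with ||u||_L² ≤ C_P ||u'||_L².


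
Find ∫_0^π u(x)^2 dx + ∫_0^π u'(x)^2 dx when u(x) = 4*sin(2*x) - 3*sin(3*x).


||u||_{H^1(0,π)}^2 = 85*π

u'(x) = 8*cos(2*x) - 9*cos(3*x).
Expand u² and (u')² and integrate term by term on (0, π), using: for integers n ≥ 1, ∫_0^π sin²(nx) dx = ∫_0^π cos²(nx) dx = π/2; for n ≠ n', ∫_0^π sin(nx)sin(n'x) dx = ∫_0^π cos(nx)cos(n'x) dx = 0; and by product-to-sum, ∫_0^π sin(nx)cos(n'x) dx = ½∫_0^π [sin((n+n')x) + sin((n−n')x)] dx, which is 0 when n+n' is even and 2n/(n²−n'²) when n+n' is odd (it need not vanish on (0, π)).
  u² squared terms: (-3)²·∫sin(3x)² dx = 9·π/2 = 9*π/2;  (4)²·∫sin(2x)² dx = 16·π/2 = 8*π.
  u² cross terms: 2·(-3)·(4)·∫sin(3x)·sin(2x) dx = -24·(0) = 0.
  So ∫_0^π u² dx = 9*π/2 + 8*π + 0 = 25*π/2.
  (u')² squared terms: (-9)²·∫cos(3x)² dx = 81·π/2 = 81*π/2;  (8)²·∫cos(2x)² dx = 64·π/2 = 32*π.
  (u')² cross terms: 2·(-9)·(8)·∫cos(3x)·cos(2x) dx = -144·(0) = 0.
  So ∫_0^π (u')² dx = 81*π/2 + 32*π + 0 = 145*π/2.
||u||_{H^1}^2 = (25*π/2) + (145*π/2) = 85*π.


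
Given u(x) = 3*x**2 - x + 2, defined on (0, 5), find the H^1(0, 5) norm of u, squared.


||u||_{H^1}^2 = 39325/6

The H^1 norm (squared) on an interval (0, L) is
  ||u||_{H^1}^2 = ∫_0^L u(x)^2 dx + ∫_0^L u'(x)^2 dx.
Compute u'(x) = 6*x - 1.
Then u(x)^2 = 9*x**4 - 6*x**3 + 13*x**2 - 4*x + 4 and u'(x)^2 = 36*x**2 - 12*x + 1.
Integrate each monomial from 0 to 5 using ∫_0^5 c·x^n dx = c·5^(n+1)/(n+1):
  ∫_0^5 u(x)^2 dx = ∫_0^5 (9*x^4 - 6*x^3 + 13*x^2 - 4*x + 4) dx. Term by term:
    ∫_0^5 9*x^4 dx = 5625;  ∫_0^5 -6*x^3 dx = -1875/2;  ∫_0^5 13*x^2 dx = 1625/3;
    ∫_0^5 -4*x dx = -50;  ∫_0^5 4 dx = 20.
  Sum: 5625 − 1875/2 + 1625/3 − 50 + 20 = 31195/6.
  ∫_0^5 u'(x)^2 dx = ∫_0^5 (36*x^2 - 12*x + 1) dx. Term by term:
    ∫_0^5 36*x^2 dx = 1500;  ∫_0^5 -12*x dx = -150;  ∫_0^5 1 dx = 5.
  Sum: 1500 − 150 + 5 = 1355.
Adding: ||u||_{H^1}^2 = 31195/6 + 1355 = 39325/6.


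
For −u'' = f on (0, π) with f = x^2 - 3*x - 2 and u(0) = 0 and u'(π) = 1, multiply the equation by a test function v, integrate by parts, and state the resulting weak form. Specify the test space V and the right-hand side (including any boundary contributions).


V = {v ∈ H^1(0, π) : v(0) = 0} (test functions vanish at x = 0 where u is specified); weak form: ∫_0^π u'v' dx = ∫_0^π (x^2 - 3*x - 2) v dx + v(π) for all v ∈ V.

Multiply both sides by a test function v and integrate from 0 to π:
  ∫_0^π −u''(x) v(x) dx = ∫_0^π f(x) v(x) dx.
Integrate the LHS by parts once:
  ∫_0^π −u'' v dx = −[u'(x) v(x)]_0^π + ∫_0^π u'(x) v'(x) dx.
Thus ∫_0^π u'(x) v'(x) dx = ∫_0^π f(x) v(x) dx + [u'(x) v(x)]_0^π.
Choose V so that boundary terms are either known or forced to vanish.
Mixed BC: u(0) = 0 (Dirichlet) and u'(π) = 1 (Neumann). Define V = {v ∈ H^1(0, π) : v(0) = 0}. Then [u' v]_0^π = u'(π)·v(π) − u'(0)·0 = v(π).
Weak formulation: find u (satisfying any essential BC) such that ∫_0^π u'(x) v'(x) dx = ∫_0^π f v dx + v(π) for all v ∈ V (Dirichlet at 0 absorbed into V; Neumann datum at x = π contributes the boundary term).
Substituting f(x) = x^2 - 3*x - 2, the right-hand side is ∫_0^π (x^2 - 3*x - 2) v dx + v(π).


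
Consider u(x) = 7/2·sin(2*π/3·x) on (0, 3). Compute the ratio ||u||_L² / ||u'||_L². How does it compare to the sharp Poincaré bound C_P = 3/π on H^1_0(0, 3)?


||u||_L² / ||u'||_L² = 3/(2*π) < C_P = 3/π.

u(x) = 7/2·sin(2*π/3·x), so u'(x) = 7*π*cos(2*π*x/3)/3.
Writing u(x) = A·sin(kπx/L) with A = 7/2 and k = 2, use ∫_0^L sin²(kπx/L) dx = L/2 and ∫_0^L cos²(kπx/L) dx = L/2.
u² = 49/4·sin²(2*π/3·x) and (u')² = 49*π^2/9·cos²(2*π/3·x), and each of sin², cos² integrates to L/2 = 3/2 over (0, 3).
∫_0^3 u² dx = 147/8, so ||u||_L² = 7*sqrt(6)/4.
∫_0^3 (u')² dx = 49*π^2/6, so ||u'||_L² = 7*sqrt(6)*π/6.
Ratio ||u||_L² / ||u'||_L² = 3/(2*π).
Sharp Poincaré constant on H^1_0(0, 3) is C_P = L/π = 3/π, achieved by sin(π/3·x).
This is the k = 2 harmonic; the ratio L/(kπ) is strictly less than C_P = L/π, consistent with the sharp inequality ||u||_L² ≤ C_P ||u'||_L².


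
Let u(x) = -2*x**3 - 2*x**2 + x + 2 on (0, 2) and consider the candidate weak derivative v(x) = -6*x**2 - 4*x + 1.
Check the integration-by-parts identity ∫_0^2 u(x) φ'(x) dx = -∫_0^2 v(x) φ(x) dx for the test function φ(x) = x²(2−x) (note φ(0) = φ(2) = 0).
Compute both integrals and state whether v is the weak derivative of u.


LHS = 268/15, RHS = 268/15. Yes, v = u' weakly.

u(x) = -2*x**3 - 2*x**2 + x + 2, classical derivative u'(x) = -6*x**2 - 4*x + 1.
φ(x) = x²(2−x), so φ'(x) = x*(4 - 3*x).
Note φ(0) = φ(2) = 0, so the boundary term u·φ vanishes.
LHS = ∫_0^2 u(x) φ'(x) dx = ∫_0^2 (6*x^5 - 2*x^4 - 11*x^3 - 2*x^2 + 8*x) dx. Term by term:
  ∫_0^2 6*x^5 dx = 64;  ∫_0^2 -2*x^4 dx = -64/5;  ∫_0^2 -11*x^3 dx = -44;
  ∫_0^2 -2*x^2 dx = -16/3;  ∫_0^2 8*x dx = 16.
Sum: 64 − 64/5 − 44 − 16/3 + 16 = 268/15.
So LHS = 268/15.
∫_0^2 v(x) φ(x) dx = ∫_0^2 (6*x^5 - 8*x^4 - 9*x^3 + 2*x^2) dx. Term by term:
  ∫_0^2 6*x^5 dx = 64;  ∫_0^2 -8*x^4 dx = -256/5;  ∫_0^2 -9*x^3 dx = -36;
  ∫_0^2 2*x^2 dx = 16/3.
Sum: 64 − 256/5 − 36 + 16/3 = -268/15.
So RHS = -∫_0^2 v(x) φ(x) dx = 268/15.
LHS = RHS, so the identity holds for this test φ.
Moreover u is smooth here and v(x) = u'(x) = -6*x**2 - 4*x + 1 pointwise, so the identity holds for every test function. Hence v is the weak derivative of u.


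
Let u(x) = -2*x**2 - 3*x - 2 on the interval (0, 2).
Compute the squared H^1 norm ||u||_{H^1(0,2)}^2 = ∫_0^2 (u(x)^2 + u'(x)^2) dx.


||u||_{H^1}^2 = 1298/5

The H^1 norm (squared) on an interval (0, L) is
  ||u||_{H^1}^2 = ∫_0^L u(x)^2 dx + ∫_0^L u'(x)^2 dx.
Compute u'(x) = -4*x - 3.
Then u(x)^2 = 4*x**4 + 12*x**3 + 17*x**2 + 12*x + 4 and u'(x)^2 = 16*x**2 + 24*x + 9.
Integrate each monomial from 0 to 2 using ∫_0^2 c·x^n dx = c·2^(n+1)/(n+1):
  ∫_0^2 u(x)^2 dx = ∫_0^2 (4*x^4 + 12*x^3 + 17*x^2 + 12*x + 4) dx. Term by term:
    ∫_0^2 4*x^4 dx = 128/5;  ∫_0^2 12*x^3 dx = 48;  ∫_0^2 17*x^2 dx = 136/3;
    ∫_0^2 12*x dx = 24;  ∫_0^2 4 dx = 8.
  Sum: 128/5 + 48 + 136/3 + 24 + 8 = 2264/15.
  ∫_0^2 u'(x)^2 dx = ∫_0^2 (16*x^2 + 24*x + 9) dx. Term by term:
    ∫_0^2 16*x^2 dx = 128/3;  ∫_0^2 24*x dx = 48;  ∫_0^2 9 dx = 18.
  Sum: 128/3 + 48 + 18 = 326/3.
Adding: ||u||_{H^1}^2 = 2264/15 + 326/3 = 1298/5.


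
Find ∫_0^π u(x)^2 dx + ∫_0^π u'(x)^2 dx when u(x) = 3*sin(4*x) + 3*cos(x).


||u||_{H^1(0,π)}^2 = 96/5 + 171*π/2

u'(x) = -3*sin(x) + 12*cos(4*x).
Expand u² and (u')² and integrate term by term on (0, π), using: for integers n ≥ 1, ∫_0^π sin²(nx) dx = ∫_0^π cos²(nx) dx = π/2; for n ≠ n', ∫_0^π sin(nx)sin(n'x) dx = ∫_0^π cos(nx)cos(n'x) dx = 0; and by product-to-sum, ∫_0^π sin(nx)cos(n'x) dx = ½∫_0^π [sin((n+n')x) + sin((n−n')x)] dx, which is 0 when n+n' is even and 2n/(n²−n'²) when n+n' is odd (it need not vanish on (0, π)).
  u² squared terms: (3)²·∫cos(x)² dx = 9·π/2 = 9*π/2;  (3)²·∫sin(4x)² dx = 9·π/2 = 9*π/2.
  u² cross terms: 2·(3)·(3)·∫cos(x)·sin(4x) dx = 18·(8/15) = 48/5.
  So ∫_0^π u² dx = 9*π/2 + 9*π/2 + 48/5 = 48/5 + 9*π.
  (u')² squared terms: (-3)²·∫sin(x)² dx = 9·π/2 = 9*π/2;  (12)²·∫cos(4x)² dx = 144·π/2 = 72*π.
  (u')² cross terms: 2·(-3)·(12)·∫sin(x)·cos(4x) dx = -72·(-2/15) = 48/5.
  So ∫_0^π (u')² dx = 9*π/2 + 72*π + 48/5 = 48/5 + 153*π/2.
||u||_{H^1}^2 = (48/5 + 9*π) + (48/5 + 153*π/2) = 96/5 + 171*π/2.


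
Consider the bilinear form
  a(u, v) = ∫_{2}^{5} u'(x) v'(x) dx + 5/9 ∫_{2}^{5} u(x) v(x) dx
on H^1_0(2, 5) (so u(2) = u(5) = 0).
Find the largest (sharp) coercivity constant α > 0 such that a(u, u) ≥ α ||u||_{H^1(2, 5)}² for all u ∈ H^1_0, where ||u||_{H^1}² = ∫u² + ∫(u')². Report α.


α = (5 + π^2)/(9 + π^2)

Coercivity of a(·,·) on H^1_0(2, 5) means a(u, u) ≥ α ||u||_{H^1}² for every u ∈ H^1_0.
The interval has length L = 3, and Poincaré/coercivity depend only on L. Here a(u, u) = ∫(u')² + (5/9)·∫u².
Here 0 < c = 5/9 < 1. The condition a(u,u) ≥ α||u||_{H^1}² reads (1−α)∫(u')² ≥ (α−c)∫u². Any admissible α is ≤ 1 (rapidly oscillating u have ∫u²/∫(u')² → 0), and α = 1 would force 0 ≥ (1−c)∫u², impossible since c < 1; so 1−α > 0. By the sharp Poincaré inequality on H^1_0 of an interval of length L, ∫(u')² ≥ (π/L)²∫u² with equality for the first sine mode sin(π(x−x₀)/L) (x₀ the left endpoint), so the inequality holds for all u iff (1−α)(π/L)² ≥ α − c, i.e. α ≤ ((π/L)² + c)/((π/L)² + 1) = (1 + c(L/π)²)/(1 + (L/π)²). With (π/L)² = π^2/9 and c = 5/9, the largest admissible constant is α = ((π/L)² + c)/((π/L)² + 1).
Simplifying, α = (5 + π^2)/(9 + π^2).
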